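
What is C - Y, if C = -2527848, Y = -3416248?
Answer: 888400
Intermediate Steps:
C - Y = -2527848 - 1*(-3416248) = -2527848 + 3416248 = 888400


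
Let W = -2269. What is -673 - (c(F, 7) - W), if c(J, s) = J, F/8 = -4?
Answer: -2910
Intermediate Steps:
F = -32 (F = 8*(-4) = -32)
-673 - (c(F, 7) - W) = -673 - (-32 - 1*(-2269)) = -673 - (-32 + 2269) = -673 - 1*2237 = -673 - 2237 = -2910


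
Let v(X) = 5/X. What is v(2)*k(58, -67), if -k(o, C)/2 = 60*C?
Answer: 20100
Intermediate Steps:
k(o, C) = -120*C
v(2)*k(58, -67) = (5/2)*(-120*(-67)) = (5*(½))*8040 = (5/2)*8040 = 20100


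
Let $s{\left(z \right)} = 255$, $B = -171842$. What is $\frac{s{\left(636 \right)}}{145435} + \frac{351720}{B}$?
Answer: $- \frac{300638697}{147010831} \approx -2.045$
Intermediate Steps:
$\frac{s{\left(636 \right)}}{145435} + \frac{351720}{B} = \frac{255}{145435} + \frac{351720}{-171842} = 255 \cdot \frac{1}{145435} + 351720 \left(- \frac{1}{171842}\right) = \frac{3}{1711} - \frac{175860}{85921} = - \frac{300638697}{147010831}$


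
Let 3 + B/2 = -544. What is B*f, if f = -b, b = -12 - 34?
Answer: -50324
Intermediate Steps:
b = -46
B = -1094 (B = -6 + 2*(-544) = -6 - 1088 = -1094)
f = 46 (f = -1*(-46) = 46)
B*f = -1094*46 = -50324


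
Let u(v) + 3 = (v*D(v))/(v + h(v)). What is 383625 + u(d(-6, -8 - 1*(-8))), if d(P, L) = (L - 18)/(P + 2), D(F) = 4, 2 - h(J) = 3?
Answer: 2685390/7 ≈ 3.8363e+5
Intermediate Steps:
h(J) = -1 (h(J) = 2 - 1*3 = 2 - 3 = -1)
d(P, L) = (-18 + L)/(2 + P)
u(v) = -3 + 4*v/(-1 + v) (u(v) = -3 + (v*4)/(v - 1) = -3 + (4*v)/(-1 + v) = -3 + 4*v/(-1 + v))
383625 + u(d(-6, -8 - 1*(-8))) = 383625 + (3 + (-18 + (-8 - 1*(-8)))/(2 - 6))/(-1 + (-18 + (-8 - 1*(-8)))/(2 - 6)) = 383625 + (3 + (-18 + (-8 + 8))/(-4))/(-1 + (-18 + (-8 + 8))/(-4)) = 383625 + (3 - (-18 + 0)/4)/(-1 - (-18 + 0)/4) = 383625 + (3 - ¼*(-18))/(-1 - ¼*(-18)) = 383625 + (3 + 9/2)/(-1 + 9/2) = 383625 + (15/2)/(7/2) = 383625 + (2/7)*(15/2) = 383625 + 15/7 = 2685390/7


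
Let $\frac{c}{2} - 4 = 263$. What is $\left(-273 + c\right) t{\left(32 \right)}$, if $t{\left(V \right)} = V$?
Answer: $8352$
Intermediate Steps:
$c = 534$ ($c = 8 + 2 \cdot 263 = 8 + 526 = 534$)
$\left(-273 + c\right) t{\left(32 \right)} = \left(-273 + 534\right) 32 = 261 \cdot 32 = 8352$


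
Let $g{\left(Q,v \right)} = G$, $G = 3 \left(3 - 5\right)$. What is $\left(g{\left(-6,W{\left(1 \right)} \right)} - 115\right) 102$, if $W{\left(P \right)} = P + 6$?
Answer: $-12342$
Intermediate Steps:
$G = -6$ ($G = 3 \left(-2\right) = -6$)
$W{\left(P \right)} = 6 + P$
$g{\left(Q,v \right)} = -6$
$\left(g{\left(-6,W{\left(1 \right)} \right)} - 115\right) 102 = \left(-6 - 115\right) 102 = \left(-121\right) 102 = -12342$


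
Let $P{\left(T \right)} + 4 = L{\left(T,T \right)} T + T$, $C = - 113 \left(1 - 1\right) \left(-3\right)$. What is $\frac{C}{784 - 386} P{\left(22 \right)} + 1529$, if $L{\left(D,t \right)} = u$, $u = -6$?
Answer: $1529$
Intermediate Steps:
$L{\left(D,t \right)} = -6$
$C = 0$ ($C = - 113 \cdot 0 \left(-3\right) = \left(-113\right) 0 = 0$)
$P{\left(T \right)} = -4 - 5 T$ ($P{\left(T \right)} = -4 + \left(- 6 T + T\right) = -4 - 5 T$)
$\frac{C}{784 - 386} P{\left(22 \right)} + 1529 = \frac{0}{784 - 386} \left(-4 - 110\right) + 1529 = \frac{0}{398} \left(-4 - 110\right) + 1529 = 0 \cdot \frac{1}{398} \left(-114\right) + 1529 = 0 \left(-114\right) + 1529 = 0 + 1529 = 1529$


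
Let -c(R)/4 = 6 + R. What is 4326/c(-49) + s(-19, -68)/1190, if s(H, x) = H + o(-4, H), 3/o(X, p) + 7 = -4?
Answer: 14147719/562870 ≈ 25.135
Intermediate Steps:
o(X, p) = -3/11 (o(X, p) = 3/(-7 - 4) = 3/(-11) = 3*(-1/11) = -3/11)
s(H, x) = -3/11 + H (s(H, x) = H - 3/11 = -3/11 + H)
c(R) = -24 - 4*R (c(R) = -4*(6 + R) = -24 - 4*R)
4326/c(-49) + s(-19, -68)/1190 = 4326/(-24 - 4*(-49)) + (-3/11 - 19)/1190 = 4326/(-24 + 196) - 212/11*1/1190 = 4326/172 - 106/6545 = 4326*(1/172) - 106/6545 = 2163/86 - 106/6545 = 14147719/562870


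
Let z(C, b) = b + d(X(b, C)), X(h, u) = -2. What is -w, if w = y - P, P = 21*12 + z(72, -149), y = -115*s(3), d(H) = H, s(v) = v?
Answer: 446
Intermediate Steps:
z(C, b) = -2 + b (z(C, b) = b - 2 = -2 + b)
y = -345 (y = -115*3 = -345)
P = 101 (P = 21*12 + (-2 - 149) = 252 - 151 = 101)
w = -446 (w = -345 - 1*101 = -345 - 101 = -446)
-w = -1*(-446) = 446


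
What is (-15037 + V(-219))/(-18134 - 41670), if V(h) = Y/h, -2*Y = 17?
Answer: 6586189/26194152 ≈ 0.25144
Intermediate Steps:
Y = -17/2 (Y = -½*17 = -17/2 ≈ -8.5000)
V(h) = -17/(2*h)
(-15037 + V(-219))/(-18134 - 41670) = (-15037 - 17/2/(-219))/(-18134 - 41670) = (-15037 - 17/2*(-1/219))/(-59804) = (-15037 + 17/438)*(-1/59804) = -6586189/438*(-1/59804) = 6586189/26194152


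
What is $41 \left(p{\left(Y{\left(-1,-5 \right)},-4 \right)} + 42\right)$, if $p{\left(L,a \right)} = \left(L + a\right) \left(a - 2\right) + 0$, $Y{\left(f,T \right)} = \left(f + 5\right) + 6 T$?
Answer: $9102$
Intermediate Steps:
$Y{\left(f,T \right)} = 5 + f + 6 T$ ($Y{\left(f,T \right)} = \left(5 + f\right) + 6 T = 5 + f + 6 T$)
$p{\left(L,a \right)} = \left(-2 + a\right) \left(L + a\right)$ ($p{\left(L,a \right)} = \left(L + a\right) \left(-2 + a\right) + 0 = \left(-2 + a\right) \left(L + a\right) + 0 = \left(-2 + a\right) \left(L + a\right)$)
$41 \left(p{\left(Y{\left(-1,-5 \right)},-4 \right)} + 42\right) = 41 \left(\left(\left(-4\right)^{2} - 2 \left(5 - 1 + 6 \left(-5\right)\right) - -8 + \left(5 - 1 + 6 \left(-5\right)\right) \left(-4\right)\right) + 42\right) = 41 \left(\left(16 - 2 \left(5 - 1 - 30\right) + 8 + \left(5 - 1 - 30\right) \left(-4\right)\right) + 42\right) = 41 \left(\left(16 - -52 + 8 - -104\right) + 42\right) = 41 \left(\left(16 + 52 + 8 + 104\right) + 42\right) = 41 \left(180 + 42\right) = 41 \cdot 222 = 9102$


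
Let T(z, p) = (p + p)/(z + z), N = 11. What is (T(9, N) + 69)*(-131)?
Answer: -82792/9 ≈ -9199.1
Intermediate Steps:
T(z, p) = p/z (T(z, p) = (2*p)/((2*z)) = (2*p)*(1/(2*z)) = p/z)
(T(9, N) + 69)*(-131) = (11/9 + 69)*(-131) = (632/9)*(-131) = -82792/9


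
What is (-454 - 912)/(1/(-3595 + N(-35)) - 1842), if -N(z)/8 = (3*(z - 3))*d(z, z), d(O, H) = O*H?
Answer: 1521184430/2051260409 ≈ 0.74158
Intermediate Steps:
d(O, H) = H*O
N(z) = -8*z²*(-9 + 3*z) (N(z) = -8*3*(z - 3)*z*z = -8*3*(-3 + z)*z² = -8*(-9 + 3*z)*z² = -8*z²*(-9 + 3*z))
(-454 - 912)/(1/(-3595 + N(-35)) - 1842) = (-454 - 912)/(1/(-3595 + 24*(-35)²*(3 - 1*(-35))) - 1842) = -1366/(1/(-3595 + 24*1225*(3 + 35)) - 1842) = -1366/(1/(-3595 + 24*1225*38) - 1842) = -1366/(1/(-3595 + 1117200) - 1842) = -1366/(1/1113605 - 1842) = -1366/(-2051260409/1113605) = -1366*(-1113605/2051260409) = 1521184430/2051260409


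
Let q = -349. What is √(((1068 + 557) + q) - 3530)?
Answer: 7*I*√46 ≈ 47.476*I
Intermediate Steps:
√(((1068 + 557) + q) - 3530) = √(((1068 + 557) - 349) - 3530) = √((1625 - 349) - 3530) = √(1276 - 3530) = √(-2254) = 7*I*√46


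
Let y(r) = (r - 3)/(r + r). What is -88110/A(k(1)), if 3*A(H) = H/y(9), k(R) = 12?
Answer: -14685/2 ≈ -7342.5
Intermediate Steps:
y(r) = (-3 + r)/(2*r) (y(r) = (-3 + r)/((2*r)) = (-3 + r)*(1/(2*r)) = (-3 + r)/(2*r))
A(H) = H (A(H) = (H/(((½)*(-3 + 9)/9)))/3 = (H/(((½)*(⅑)*6)))/3 = (H/(⅓))/3 = (H*3)/3 = (3*H)/3 = H)
-88110/A(k(1)) = -88110/12 = -88110*1/12 = -14685/2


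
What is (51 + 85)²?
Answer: 18496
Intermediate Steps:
(51 + 85)² = 136² = 18496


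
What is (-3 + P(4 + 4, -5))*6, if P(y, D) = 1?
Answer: -12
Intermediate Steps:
(-3 + P(4 + 4, -5))*6 = (-3 + 1)*6 = -2*6 = -12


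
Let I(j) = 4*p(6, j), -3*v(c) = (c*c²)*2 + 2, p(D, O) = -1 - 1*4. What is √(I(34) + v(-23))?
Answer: 4*√4551/3 ≈ 89.948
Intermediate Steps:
p(D, O) = -5 (p(D, O) = -1 - 4 = -5)
v(c) = -⅔ - 2*c³/3 (v(c) = -((c*c²)*2 + 2)/3 = -(c³*2 + 2)/3 = -(2*c³ + 2)/3 = -(2 + 2*c³)/3 = -⅔ - 2*c³/3)
I(j) = -20 (I(j) = 4*(-5) = -20)
√(I(34) + v(-23)) = √(-20 + (-⅔ - ⅔*(-23)³)) = √(-20 + (-⅔ - ⅔*(-12167))) = √(-20 + (-⅔ + 24334/3)) = √(-20 + 24332/3) = √(24272/3) = 4*√4551/3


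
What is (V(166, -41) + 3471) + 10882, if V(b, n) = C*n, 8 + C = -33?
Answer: 16034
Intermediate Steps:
C = -41 (C = -8 - 33 = -41)
V(b, n) = -41*n
(V(166, -41) + 3471) + 10882 = (-41*(-41) + 3471) + 10882 = (1681 + 3471) + 10882 = 5152 + 10882 = 16034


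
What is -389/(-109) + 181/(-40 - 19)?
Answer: 3222/6431 ≈ 0.50101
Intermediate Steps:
-389/(-109) + 181/(-40 - 19) = -389*(-1/109) + 181/(-59) = 389/109 + 181*(-1/59) = 389/109 - 181/59 = 3222/6431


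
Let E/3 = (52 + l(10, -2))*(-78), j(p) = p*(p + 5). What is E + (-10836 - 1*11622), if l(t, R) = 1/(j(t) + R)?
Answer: -2562441/74 ≈ -34628.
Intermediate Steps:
j(p) = p*(5 + p)
l(t, R) = 1/(R + t*(5 + t)) (l(t, R) = 1/(t*(5 + t) + R) = 1/(R + t*(5 + t)))
E = -900549/74 (E = 3*((52 + 1/(-2 + 10*(5 + 10)))*(-78)) = 3*((52 + 1/(-2 + 10*15))*(-78)) = 3*((52 + 1/(-2 + 150))*(-78)) = 3*((52 + 1/148)*(-78)) = 3*((7697/148)*(-78)) = 3*(-300183/74) = -900549/74 ≈ -12170.)
E + (-10836 - 1*11622) = -900549/74 + (-10836 - 1*11622) = -900549/74 + (-10836 - 11622) = -900549/74 - 22458 = -2562441/74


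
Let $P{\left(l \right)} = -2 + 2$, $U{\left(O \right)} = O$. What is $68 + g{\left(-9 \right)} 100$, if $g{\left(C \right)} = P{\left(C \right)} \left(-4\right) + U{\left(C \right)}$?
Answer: $-832$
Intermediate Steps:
$P{\left(l \right)} = 0$
$g{\left(C \right)} = C$ ($g{\left(C \right)} = 0 \left(-4\right) + C = 0 + C = C$)
$68 + g{\left(-9 \right)} 100 = 68 - 900 = -832$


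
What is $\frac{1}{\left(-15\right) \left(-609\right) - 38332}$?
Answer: $- \frac{1}{29197} \approx -3.425 \cdot 10^{-5}$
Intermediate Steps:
$\frac{1}{\left(-15\right) \left(-609\right) - 38332} = \frac{1}{9135 - 38332} = \frac{1}{-29197} = - \frac{1}{29197}$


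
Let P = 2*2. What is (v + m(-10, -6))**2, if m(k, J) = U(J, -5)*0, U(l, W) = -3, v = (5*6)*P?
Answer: 14400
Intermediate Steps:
P = 4
v = 120 (v = (5*6)*4 = 30*4 = 120)
m(k, J) = 0 (m(k, J) = -3*0 = 0)
(v + m(-10, -6))**2 = (120 + 0)**2 = 120**2 = 14400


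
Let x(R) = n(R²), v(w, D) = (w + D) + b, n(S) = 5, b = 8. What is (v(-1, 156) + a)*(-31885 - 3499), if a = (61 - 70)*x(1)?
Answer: -4175312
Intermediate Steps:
v(w, D) = 8 + D + w (v(w, D) = (w + D) + 8 = (D + w) + 8 = 8 + D + w)
x(R) = 5
a = -45 (a = (61 - 70)*5 = -9*5 = -45)
(v(-1, 156) + a)*(-31885 - 3499) = ((8 + 156 - 1) - 45)*(-31885 - 3499) = (163 - 45)*(-35384) = 118*(-35384) = -4175312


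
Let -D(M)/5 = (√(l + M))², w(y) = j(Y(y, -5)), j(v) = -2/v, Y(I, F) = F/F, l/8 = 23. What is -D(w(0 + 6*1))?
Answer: 910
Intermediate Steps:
l = 184 (l = 8*23 = 184)
Y(I, F) = 1
w(y) = -2 (w(y) = -2/1 = -2*1 = -2)
D(M) = -920 - 5*M (D(M) = -(920 + 5*M) = -5*(184 + M) = -920 - 5*M)
-D(w(0 + 6*1)) = -(-920 - 5*(-2)) = -(-920 + 10) = -1*(-910) = 910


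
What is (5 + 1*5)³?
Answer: 1000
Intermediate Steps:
(5 + 1*5)³ = (5 + 5)³ = 10³ = 1000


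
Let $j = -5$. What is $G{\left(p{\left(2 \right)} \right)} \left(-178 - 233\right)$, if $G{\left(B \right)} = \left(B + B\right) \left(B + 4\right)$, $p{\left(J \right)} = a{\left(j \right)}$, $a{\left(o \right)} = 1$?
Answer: $-4110$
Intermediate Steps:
$p{\left(J \right)} = 1$
$G{\left(B \right)} = 2 B \left(4 + B\right)$
$G{\left(p{\left(2 \right)} \right)} \left(-178 - 233\right) = 2 \cdot 1 \left(4 + 1\right) \left(-178 - 233\right) = 2 \cdot 1 \cdot 5 \left(-411\right) = 10 \left(-411\right) = -4110$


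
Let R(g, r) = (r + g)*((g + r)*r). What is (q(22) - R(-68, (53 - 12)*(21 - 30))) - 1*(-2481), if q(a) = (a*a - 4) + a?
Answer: 70470544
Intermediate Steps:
q(a) = -4 + a + a**2 (q(a) = (a**2 - 4) + a = (-4 + a**2) + a = -4 + a + a**2)
R(g, r) = r*(g + r)**2 (R(g, r) = (g + r)*(r*(g + r)) = r*(g + r)**2)
(q(22) - R(-68, (53 - 12)*(21 - 30))) - 1*(-2481) = ((-4 + 22 + 22**2) - (53 - 12)*(21 - 30)*(-68 + (53 - 12)*(21 - 30))**2) - 1*(-2481) = ((-4 + 22 + 484) - 41*(-9)*(-68 + 41*(-9))**2) + 2481 = (502 - (-369)*(-68 - 369)**2) + 2481 = (502 - (-369)*(-437)**2) + 2481 = (502 - (-369)*190969) + 2481 = (502 - 1*(-70467561)) + 2481 = (502 + 70467561) + 2481 = 70468063 + 2481 = 70470544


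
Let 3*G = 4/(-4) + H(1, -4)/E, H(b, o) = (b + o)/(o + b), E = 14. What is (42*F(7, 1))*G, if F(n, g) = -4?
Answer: 52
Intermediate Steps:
H(b, o) = 1 (H(b, o) = (b + o)/(b + o) = 1)
G = -13/42 (G = (4/(-4) + 1/14)/3 = (4*(-1/4) + 1*(1/14))/3 = (-1 + 1/14)/3 = (1/3)*(-13/14) = -13/42 ≈ -0.30952)
(42*F(7, 1))*G = (42*(-4))*(-13/42) = -168*(-13/42) = 52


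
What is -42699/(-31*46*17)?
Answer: 42699/24242 ≈ 1.7614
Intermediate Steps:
-42699/(-31*46*17) = -42699/((-1426*17)) = -42699/(-24242) = -42699*(-1/24242) = 42699/24242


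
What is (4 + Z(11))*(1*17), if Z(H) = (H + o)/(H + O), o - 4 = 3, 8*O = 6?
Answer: 4420/47 ≈ 94.043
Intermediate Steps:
O = 3/4 (O = (1/8)*6 = 3/4 ≈ 0.75000)
o = 7 (o = 4 + 3 = 7)
Z(H) = (7 + H)/(3/4 + H) (Z(H) = (H + 7)/(H + 3/4) = (7 + H)/(3/4 + H))
(4 + Z(11))*(1*17) = (4 + 4*(7 + 11)/(3 + 4*11))*(1*17) = (4 + 4*18/(3 + 44))*17 = (4 + 4*18/47)*17 = (4 + 4*(1/47)*18)*17 = (4 + 72/47)*17 = (260/47)*17 = 4420/47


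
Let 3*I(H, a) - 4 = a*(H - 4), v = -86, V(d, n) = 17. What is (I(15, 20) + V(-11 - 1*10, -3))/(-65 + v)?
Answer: -275/453 ≈ -0.60706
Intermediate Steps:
I(H, a) = 4/3 + a*(-4 + H)/3 (I(H, a) = 4/3 + (a*(H - 4))/3 = 4/3 + (a*(-4 + H))/3 = 4/3 + a*(-4 + H)/3)
(I(15, 20) + V(-11 - 1*10, -3))/(-65 + v) = ((4/3 - 4/3*20 + (1/3)*15*20) + 17)/(-65 - 86) = ((4/3 - 80/3 + 100) + 17)/(-151) = (224/3 + 17)*(-1/151) = (275/3)*(-1/151) = -275/453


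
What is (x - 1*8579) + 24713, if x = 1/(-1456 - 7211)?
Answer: 139833377/8667 ≈ 16134.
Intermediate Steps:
x = -1/8667 (x = 1/(-8667) = -1/8667 ≈ -0.00011538)
(x - 1*8579) + 24713 = (-1/8667 - 1*8579) + 24713 = (-1/8667 - 8579) + 24713 = -74354194/8667 + 24713 = 139833377/8667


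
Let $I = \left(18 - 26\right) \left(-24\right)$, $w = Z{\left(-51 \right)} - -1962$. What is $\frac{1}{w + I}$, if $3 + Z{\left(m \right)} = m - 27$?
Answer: $\frac{1}{2073} \approx 0.00048239$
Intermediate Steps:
$Z{\left(m \right)} = -30 + m$ ($Z{\left(m \right)} = -3 + \left(m - 27\right) = -3 + \left(-27 + m\right) = -30 + m$)
$w = 1881$ ($w = \left(-30 - 51\right) - -1962 = -81 + 1962 = 1881$)
$I = 192$ ($I = \left(-8\right) \left(-24\right) = 192$)
$\frac{1}{w + I} = \frac{1}{1881 + 192} = \frac{1}{2073}$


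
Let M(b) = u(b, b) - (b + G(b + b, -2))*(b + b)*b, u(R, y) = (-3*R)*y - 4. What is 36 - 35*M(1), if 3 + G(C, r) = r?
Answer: 1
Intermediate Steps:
G(C, r) = -3 + r
u(R, y) = -4 - 3*R*y (u(R, y) = -3*R*y - 4 = -4 - 3*R*y)
M(b) = -4 - 3*b² - 2*b²*(-5 + b) (M(b) = (-4 - 3*b*b) - (b + (-3 - 2))*(b + b)*b = (-4 - 3*b²) - (b - 5)*(2*b)*b = (-4 - 3*b²) - (-5 + b)*(2*b)*b = (-4 - 3*b²) - 2*b*(-5 + b)*b = (-4 - 3*b²) - 2*b²*(-5 + b) = -4 - 3*b² - 2*b²*(-5 + b))
36 - 35*M(1) = 36 - 35*(-4 - 2*1³ + 7*1²) = 36 - 35*(-4 - 2*1 + 7*1) = 36 - 35*(-4 - 2 + 7) = 36 - 35*1 = 36 - 35 = 1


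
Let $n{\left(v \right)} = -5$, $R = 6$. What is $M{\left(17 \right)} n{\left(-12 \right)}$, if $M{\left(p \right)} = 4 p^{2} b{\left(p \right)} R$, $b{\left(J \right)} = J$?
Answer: $-589560$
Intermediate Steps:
$M{\left(p \right)} = 24 p^{3}$ ($M{\left(p \right)} = 4 p^{2} p 6 = 4 p^{3} \cdot 6 = 24 p^{3}$)
$M{\left(17 \right)} n{\left(-12 \right)} = 24 \cdot 17^{3} \left(-5\right) = 24 \cdot 4913 \left(-5\right) = 117912 \left(-5\right) = -589560$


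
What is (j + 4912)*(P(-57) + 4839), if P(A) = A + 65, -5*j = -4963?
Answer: 143097981/5 ≈ 2.8620e+7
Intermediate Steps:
j = 4963/5 (j = -⅕*(-4963) = 4963/5 ≈ 992.60)
P(A) = 65 + A
(j + 4912)*(P(-57) + 4839) = (4963/5 + 4912)*((65 - 57) + 4839) = 29523*(8 + 4839)/5 = (29523/5)*4847 = 143097981/5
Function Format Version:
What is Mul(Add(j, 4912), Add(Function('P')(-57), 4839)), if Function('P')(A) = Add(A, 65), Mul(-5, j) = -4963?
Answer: Rational(143097981, 5) ≈ 2.8620e+7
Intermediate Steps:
j = Rational(4963, 5) (j = Mul(Rational(-1, 5), -4963) = Rational(4963, 5) ≈ 992.60)
Function('P')(A) = Add(65, A)
Mul(Add(j, 4912), Add(Function('P')(-57), 4839)) = Mul(Add(Rational(4963, 5), 4912), Add(Add(65, -57), 4839)) = Mul(Rational(29523, 5), Add(8, 4839)) = Mul(Rational(29523, 5), 4847) = Rational(143097981, 5)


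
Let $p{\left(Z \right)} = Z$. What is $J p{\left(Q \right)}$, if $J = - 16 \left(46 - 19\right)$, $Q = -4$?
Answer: $1728$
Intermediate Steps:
$J = -432$ ($J = \left(-16\right) 27 = -432$)
$J p{\left(Q \right)} = \left(-432\right) \left(-4\right) = 1728$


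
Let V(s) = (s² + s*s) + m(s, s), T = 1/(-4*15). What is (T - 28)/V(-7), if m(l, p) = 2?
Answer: -1681/6000 ≈ -0.28017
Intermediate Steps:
T = -1/60 (T = 1/(-60) = -1/60 ≈ -0.016667)
V(s) = 2 + 2*s² (V(s) = (s² + s*s) + 2 = (s² + s²) + 2 = 2*s² + 2 = 2 + 2*s²)
(T - 28)/V(-7) = (-1/60 - 28)/(2 + 2*(-7)²) = -1681/60/(2 + 2*49) = -1681/60/(2 + 98) = -1681/60/100 = (1/100)*(-1681/60) = -1681/6000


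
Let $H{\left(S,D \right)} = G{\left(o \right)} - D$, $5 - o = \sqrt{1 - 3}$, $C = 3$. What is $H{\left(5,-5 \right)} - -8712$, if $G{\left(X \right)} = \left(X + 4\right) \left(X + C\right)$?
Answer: $8787 - 17 i \sqrt{2} \approx 8787.0 - 24.042 i$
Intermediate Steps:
$o = 5 - i \sqrt{2}$ ($o = 5 - \sqrt{1 - 3} = 5 - \sqrt{-2} = 5 - i \sqrt{2} \approx 5.0 - 1.4142 i$)
$G{\left(X \right)} = \left(3 + X\right) \left(4 + X\right)$ ($G{\left(X \right)} = \left(X + 4\right) \left(X + 3\right) = \left(4 + X\right) \left(3 + X\right) = \left(3 + X\right) \left(4 + X\right)$)
$H{\left(S,D \right)} = 47 + \left(5 - i \sqrt{2}\right)^{2} - D - 7 i \sqrt{2}$ ($H{\left(S,D \right)} = \left(12 + \left(5 - i \sqrt{2}\right)^{2} + 7 \left(5 - i \sqrt{2}\right)\right) - D = \left(12 + \left(5 - i \sqrt{2}\right)^{2} + \left(35 - 7 i \sqrt{2}\right)\right) - D = \left(47 + \left(5 - i \sqrt{2}\right)^{2} - 7 i \sqrt{2}\right) - D = 47 + \left(5 - i \sqrt{2}\right)^{2} - D - 7 i \sqrt{2}$)
$H{\left(5,-5 \right)} - -8712 = \left(70 - -5 - 17 i \sqrt{2}\right) - -8712 = \left(70 + 5 - 17 i \sqrt{2}\right) + 8712 = \left(75 - 17 i \sqrt{2}\right) + 8712 = 8787 - 17 i \sqrt{2}$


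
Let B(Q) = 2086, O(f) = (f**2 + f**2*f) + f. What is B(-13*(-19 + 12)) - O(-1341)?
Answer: 2409699967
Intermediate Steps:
O(f) = f + f**2 + f**3 (O(f) = (f**2 + f**3) + f = f + f**2 + f**3)
B(-13*(-19 + 12)) - O(-1341) = 2086 - (-1341)*(1 - 1341 + (-1341)**2) = 2086 - (-1341)*(1 - 1341 + 1798281) = 2086 - (-1341)*1796941 = 2086 - 1*(-2409697881) = 2086 + 2409697881 = 2409699967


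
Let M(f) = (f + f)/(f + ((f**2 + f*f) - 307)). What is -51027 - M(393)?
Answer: -7883263677/154492 ≈ -51027.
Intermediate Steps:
M(f) = 2*f/(-307 + f + 2*f**2) (M(f) = (2*f)/(f + ((f**2 + f**2) - 307)) = (2*f)/(f + (2*f**2 - 307)) = (2*f)/(f + (-307 + 2*f**2)) = (2*f)/(-307 + f + 2*f**2) = 2*f/(-307 + f + 2*f**2))
-51027 - M(393) = -51027 - 2*393/(-307 + 393 + 2*393**2) = -51027 - 2*393/(-307 + 393 + 2*154449) = -51027 - 2*393/(-307 + 393 + 308898) = -51027 - 2*393/308984 = -51027 - 1*393/154492 = -51027 - 393/154492 = -7883263677/154492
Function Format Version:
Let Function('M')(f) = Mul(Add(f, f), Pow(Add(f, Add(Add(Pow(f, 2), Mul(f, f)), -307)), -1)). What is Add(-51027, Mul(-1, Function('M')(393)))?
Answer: Rational(-7883263677, 154492) ≈ -51027.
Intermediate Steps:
Function('M')(f) = Mul(2, f, Pow(Add(-307, f, Mul(2, Pow(f, 2))), -1)) (Function('M')(f) = Mul(Mul(2, f), Pow(Add(f, Add(Add(Pow(f, 2), Pow(f, 2)), -307)), -1)) = Mul(Mul(2, f), Pow(Add(f, Add(Mul(2, Pow(f, 2)), -307)), -1)) = Mul(Mul(2, f), Pow(Add(f, Add(-307, Mul(2, Pow(f, 2)))), -1)) = Mul(Mul(2, f), Pow(Add(-307, f, Mul(2, Pow(f, 2))), -1)) = Mul(2, f, Pow(Add(-307, f, Mul(2, Pow(f, 2))), -1)))
Add(-51027, Mul(-1, Function('M')(393))) = Add(-51027, Mul(-1, Mul(2, 393, Pow(Add(-307, 393, Mul(2, Pow(393, 2))), -1)))) = Add(-51027, Mul(-1, Mul(2, 393, Pow(Add(-307, 393, Mul(2, 154449)), -1)))) = Add(-51027, Mul(-1, Mul(2, 393, Pow(Add(-307, 393, 308898), -1)))) = Add(-51027, Mul(-1, Mul(2, 393, Pow(308984, -1)))) = Add(-51027, Mul(-1, Mul(2, 393, Rational(1, 308984)))) = Add(-51027, Mul(-1, Rational(393, 154492))) = Add(-51027, Rational(-393, 154492)) = Rational(-7883263677, 154492)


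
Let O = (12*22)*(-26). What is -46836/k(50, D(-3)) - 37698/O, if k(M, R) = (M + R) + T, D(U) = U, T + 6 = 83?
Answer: -13200323/35464 ≈ -372.22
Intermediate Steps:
T = 77 (T = -6 + 83 = 77)
k(M, R) = 77 + M + R (k(M, R) = (M + R) + 77 = 77 + M + R)
O = -6864 (O = 264*(-26) = -6864)
-46836/k(50, D(-3)) - 37698/O = -46836/(77 + 50 - 3) - 37698/(-6864) = -46836/124 - 37698*(-1/6864) = -46836*1/124 + 6283/1144 = -11709/31 + 6283/1144 = -13200323/35464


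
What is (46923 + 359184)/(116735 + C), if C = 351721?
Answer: 135369/156152 ≈ 0.86691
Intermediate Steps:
(46923 + 359184)/(116735 + C) = (46923 + 359184)/(116735 + 351721) = 406107/468456 = 406107*(1/468456) = 135369/156152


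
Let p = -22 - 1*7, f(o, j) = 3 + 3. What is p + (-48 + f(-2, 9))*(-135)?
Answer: 5641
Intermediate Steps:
f(o, j) = 6
p = -29 (p = -22 - 7 = -29)
p + (-48 + f(-2, 9))*(-135) = -29 + (-48 + 6)*(-135) = -29 - 42*(-135) = -29 + 5670 = 5641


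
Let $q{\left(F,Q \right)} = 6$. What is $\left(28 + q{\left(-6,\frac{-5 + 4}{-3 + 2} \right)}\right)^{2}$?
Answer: $1156$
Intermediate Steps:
$\left(28 + q{\left(-6,\frac{-5 + 4}{-3 + 2} \right)}\right)^{2} = \left(28 + 6\right)^{2} = 34^{2} = 1156$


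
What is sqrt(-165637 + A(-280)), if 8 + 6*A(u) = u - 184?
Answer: I*sqrt(1491441)/3 ≈ 407.08*I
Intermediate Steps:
A(u) = -32 + u/6 (A(u) = -4/3 + (u - 184)/6 = -4/3 + (-184 + u)/6 = -4/3 + (-92/3 + u/6) = -32 + u/6)
sqrt(-165637 + A(-280)) = sqrt(-165637 + (-32 + (1/6)*(-280))) = sqrt(-165637 + (-32 - 140/3)) = sqrt(-165637 - 236/3) = sqrt(-497147/3) = I*sqrt(1491441)/3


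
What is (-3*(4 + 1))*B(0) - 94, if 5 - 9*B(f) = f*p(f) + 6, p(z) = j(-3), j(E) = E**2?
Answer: -277/3 ≈ -92.333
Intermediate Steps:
p(z) = 9 (p(z) = (-3)**2 = 9)
B(f) = -1/9 - f (B(f) = 5/9 - (f*9 + 6)/9 = 5/9 - (9*f + 6)/9 = 5/9 - (6 + 9*f)/9 = 5/9 + (-2/3 - f) = -1/9 - f)
(-3*(4 + 1))*B(0) - 94 = (-3*(4 + 1))*(-1/9 - 1*0) - 94 = (-3*5)*(-1/9 + 0) - 94 = -15*(-1/9) - 94 = 5/3 - 94 = -277/3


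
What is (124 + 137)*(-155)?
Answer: -40455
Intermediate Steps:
(124 + 137)*(-155) = 261*(-155) = -40455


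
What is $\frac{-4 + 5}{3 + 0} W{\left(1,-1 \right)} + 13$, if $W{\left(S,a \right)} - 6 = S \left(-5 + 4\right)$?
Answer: $\frac{44}{3} \approx 14.667$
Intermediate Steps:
$W{\left(S,a \right)} = 6 - S$ ($W{\left(S,a \right)} = 6 + S \left(-5 + 4\right) = 6 + S \left(-1\right) = 6 - S$)
$\frac{-4 + 5}{3 + 0} W{\left(1,-1 \right)} + 13 = \frac{-4 + 5}{3 + 0} \left(6 - 1\right) + 13 = 1 \cdot \frac{1}{3} \left(6 - 1\right) + 13 = 1 \cdot \frac{1}{3} \cdot 5 + 13 = \frac{1}{3} \cdot 5 + 13 = \frac{5}{3} + 13 = \frac{44}{3}$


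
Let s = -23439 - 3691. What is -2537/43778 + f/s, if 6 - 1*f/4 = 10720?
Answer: 15316281/10065230 ≈ 1.5217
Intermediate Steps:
f = -42856 (f = 24 - 4*10720 = 24 - 42880 = -42856)
s = -27130
-2537/43778 + f/s = -2537/43778 - 42856/(-27130) = -2537*1/43778 - 42856*(-1/27130) = -43/742 + 21428/13565 = 15316281/10065230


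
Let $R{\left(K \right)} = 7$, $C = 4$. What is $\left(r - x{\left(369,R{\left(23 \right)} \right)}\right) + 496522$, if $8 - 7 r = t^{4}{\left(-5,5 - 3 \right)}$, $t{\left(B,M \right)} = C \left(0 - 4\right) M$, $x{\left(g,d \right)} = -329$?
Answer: $\frac{2429389}{7} \approx 3.4706 \cdot 10^{5}$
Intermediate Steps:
$t{\left(B,M \right)} = - 16 M$ ($t{\left(B,M \right)} = 4 \left(0 - 4\right) M = 4 \left(-4\right) M = - 16 M$)
$r = - \frac{1048568}{7}$ ($r = \frac{8}{7} - \frac{\left(- 16 \left(5 - 3\right)\right)^{4}}{7} = \frac{8}{7} - \frac{\left(\left(-16\right) 2\right)^{4}}{7} = \frac{8}{7} - \frac{\left(-32\right)^{4}}{7} = \frac{8}{7} - \frac{1048576}{7} = - \frac{1048568}{7} \approx -1.498 \cdot 10^{5}$)
$\left(r - x{\left(369,R{\left(23 \right)} \right)}\right) + 496522 = \left(- \frac{1048568}{7} - -329\right) + 496522 = \left(- \frac{1048568}{7} + 329\right) + 496522 = - \frac{1046265}{7} + 496522 = \frac{2429389}{7}$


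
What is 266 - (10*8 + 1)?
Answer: 185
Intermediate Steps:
266 - (10*8 + 1) = 266 - (80 + 1) = 266 - 1*81 = 266 - 81 = 185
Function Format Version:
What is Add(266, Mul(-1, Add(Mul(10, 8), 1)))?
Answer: 185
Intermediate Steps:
Add(266, Mul(-1, Add(Mul(10, 8), 1))) = Add(266, Mul(-1, Add(80, 1))) = Add(266, Mul(-1, 81)) = Add(266, -81) = 185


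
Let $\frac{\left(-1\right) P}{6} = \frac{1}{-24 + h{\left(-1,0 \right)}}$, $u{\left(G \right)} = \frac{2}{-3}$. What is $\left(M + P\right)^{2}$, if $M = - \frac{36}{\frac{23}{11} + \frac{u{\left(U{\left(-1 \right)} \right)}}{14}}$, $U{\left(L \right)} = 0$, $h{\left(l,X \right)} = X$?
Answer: $\frac{16801801}{55696} \approx 301.67$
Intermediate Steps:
$u{\left(G \right)} = - \frac{2}{3}$ ($u{\left(G \right)} = 2 \left(- \frac{1}{3}\right) = - \frac{2}{3}$)
$P = \frac{1}{4}$ ($P = - \frac{6}{-24 + 0} = - \frac{6}{-24} = \left(-6\right) \left(- \frac{1}{24}\right) = \frac{1}{4} \approx 0.25$)
$M = - \frac{2079}{118}$ ($M = - \frac{36}{\frac{23}{11} - \frac{2}{3 \cdot 14}} = - \frac{36}{23 \cdot \frac{1}{11} - \frac{1}{21}} = - \frac{36}{\frac{23}{11} - \frac{1}{21}} = - \frac{36}{\frac{472}{231}} = \left(-36\right) \frac{231}{472} = - \frac{2079}{118} \approx -17.619$)
$\left(M + P\right)^{2} = \left(- \frac{2079}{118} + \frac{1}{4}\right)^{2} = \left(- \frac{4099}{236}\right)^{2} = \frac{16801801}{55696}$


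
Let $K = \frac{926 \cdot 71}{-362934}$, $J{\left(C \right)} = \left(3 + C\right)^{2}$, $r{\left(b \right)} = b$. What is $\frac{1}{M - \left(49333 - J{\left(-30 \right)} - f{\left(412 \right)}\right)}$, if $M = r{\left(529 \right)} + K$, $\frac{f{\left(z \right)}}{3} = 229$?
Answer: $- \frac{181467}{8599391069} \approx -2.1102 \cdot 10^{-5}$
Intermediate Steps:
$f{\left(z \right)} = 687$ ($f{\left(z \right)} = 3 \cdot 229 = 687$)
$K = - \frac{32873}{181467}$ ($K = 65746 \left(- \frac{1}{362934}\right) = - \frac{32873}{181467} \approx -0.18115$)
$M = \frac{95963170}{181467}$ ($M = 529 - \frac{32873}{181467} = \frac{95963170}{181467} \approx 528.82$)
$\frac{1}{M - \left(49333 - J{\left(-30 \right)} - f{\left(412 \right)}\right)} = \frac{1}{\frac{95963170}{181467} - \left(48646 - \left(3 - 30\right)^{2}\right)} = \frac{1}{\frac{95963170}{181467} + \left(687 - \left(49333 - \left(-27\right)^{2}\right)\right)} = \frac{1}{\frac{95963170}{181467} + \left(687 - \left(49333 - 729\right)\right)} = \frac{1}{\frac{95963170}{181467} + \left(687 - 48604\right)} = \frac{1}{\frac{95963170}{181467} - 47917} = \frac{1}{- \frac{8599391069}{181467}} = - \frac{181467}{8599391069}$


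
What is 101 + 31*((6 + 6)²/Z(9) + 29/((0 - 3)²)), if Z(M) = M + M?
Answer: 4040/9 ≈ 448.89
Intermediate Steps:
Z(M) = 2*M
101 + 31*((6 + 6)²/Z(9) + 29/((0 - 3)²)) = 101 + 31*((6 + 6)²/((2*9)) + 29/((0 - 3)²)) = 101 + 31*(12²/18 + 29/((-3)²)) = 101 + 31*(144*(1/18) + 29/9) = 101 + 31*(8 + 29*(⅑)) = 101 + 31*(8 + 29/9) = 101 + 31*(101/9) = 101 + 3131/9 = 4040/9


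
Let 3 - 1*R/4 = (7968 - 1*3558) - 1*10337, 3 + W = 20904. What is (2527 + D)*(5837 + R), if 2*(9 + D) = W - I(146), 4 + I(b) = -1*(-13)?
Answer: 383176948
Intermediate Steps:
I(b) = 9 (I(b) = -4 - 1*(-13) = -4 + 13 = 9)
W = 20901 (W = -3 + 20904 = 20901)
D = 10437 (D = -9 + (20901 - 1*9)/2 = -9 + (20901 - 9)/2 = -9 + (1/2)*20892 = -9 + 10446 = 10437)
R = 23720 (R = 12 - 4*((7968 - 1*3558) - 1*10337) = 12 - 4*((7968 - 3558) - 10337) = 12 - 4*(4410 - 10337) = 12 - 4*(-5927) = 12 + 23708 = 23720)
(2527 + D)*(5837 + R) = (2527 + 10437)*(5837 + 23720) = 12964*29557 = 383176948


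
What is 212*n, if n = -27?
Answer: -5724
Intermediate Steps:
212*n = 212*(-27) = -5724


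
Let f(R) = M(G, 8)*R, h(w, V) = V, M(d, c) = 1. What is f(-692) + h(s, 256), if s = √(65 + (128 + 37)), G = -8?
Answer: -436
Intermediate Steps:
s = √230 (s = √(65 + 165) = √230 ≈ 15.166)
f(R) = R (f(R) = 1*R = R)
f(-692) + h(s, 256) = -692 + 256 = -436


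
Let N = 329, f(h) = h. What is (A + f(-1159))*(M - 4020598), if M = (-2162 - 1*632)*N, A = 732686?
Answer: -3613614631248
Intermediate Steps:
M = -919226 (M = (-2162 - 1*632)*329 = (-2162 - 632)*329 = -2794*329 = -919226)
(A + f(-1159))*(M - 4020598) = (732686 - 1159)*(-919226 - 4020598) = 731527*(-4939824) = -3613614631248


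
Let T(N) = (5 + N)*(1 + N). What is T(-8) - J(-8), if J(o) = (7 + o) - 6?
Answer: 28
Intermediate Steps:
J(o) = 1 + o
T(N) = (1 + N)*(5 + N)
T(-8) - J(-8) = (5 + (-8)² + 6*(-8)) - (1 - 8) = (5 + 64 - 48) - 1*(-7) = 21 + 7 = 28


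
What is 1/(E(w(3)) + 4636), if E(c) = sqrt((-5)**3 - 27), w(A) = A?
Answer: 61/282798 - I*sqrt(38)/10746324 ≈ 0.0002157 - 5.7363e-7*I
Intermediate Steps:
E(c) = 2*I*sqrt(38) (E(c) = sqrt(-125 - 27) = sqrt(-152) = 2*I*sqrt(38))
1/(E(w(3)) + 4636) = 1/(2*I*sqrt(38) + 4636) = 1/(4636 + 2*I*sqrt(38))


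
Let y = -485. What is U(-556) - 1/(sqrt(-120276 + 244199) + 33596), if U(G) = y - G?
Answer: 80128244207/1128567293 + sqrt(123923)/1128567293 ≈ 71.000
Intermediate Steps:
U(G) = -485 - G
U(-556) - 1/(sqrt(-120276 + 244199) + 33596) = (-485 - 1*(-556)) - 1/(sqrt(-120276 + 244199) + 33596) = (-485 + 556) - 1/(sqrt(123923) + 33596) = 71 - 1/(33596 + sqrt(123923))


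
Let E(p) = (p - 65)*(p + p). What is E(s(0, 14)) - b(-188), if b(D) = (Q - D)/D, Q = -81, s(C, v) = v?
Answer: -268357/188 ≈ -1427.4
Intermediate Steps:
E(p) = 2*p*(-65 + p) (E(p) = (-65 + p)*(2*p) = 2*p*(-65 + p))
b(D) = (-81 - D)/D
E(s(0, 14)) - b(-188) = 2*14*(-65 + 14) - (-81 - 1*(-188))/(-188) = 2*14*(-51) - (-1)*(-81 + 188)/188 = -1428 - (-1)*107/188 = -1428 - 1*(-107/188) = -1428 + 107/188 = -268357/188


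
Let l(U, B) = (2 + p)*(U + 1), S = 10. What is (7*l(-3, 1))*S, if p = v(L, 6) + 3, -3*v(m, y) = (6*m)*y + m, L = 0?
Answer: -700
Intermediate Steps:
v(m, y) = -m/3 - 2*m*y (v(m, y) = -((6*m)*y + m)/3 = -(6*m*y + m)/3 = -(m + 6*m*y)/3 = -m/3 - 2*m*y)
p = 3 (p = -⅓*0*(1 + 6*6) + 3 = -⅓*0*(1 + 36) + 3 = -⅓*0*37 + 3 = 0 + 3 = 3)
l(U, B) = 5 + 5*U (l(U, B) = (2 + 3)*(U + 1) = 5*(1 + U) = 5 + 5*U)
(7*l(-3, 1))*S = (7*(5 + 5*(-3)))*10 = (7*(5 - 15))*10 = (7*(-10))*10 = -70*10 = -700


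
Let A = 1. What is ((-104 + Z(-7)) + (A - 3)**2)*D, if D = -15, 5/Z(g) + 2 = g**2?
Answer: 70425/47 ≈ 1498.4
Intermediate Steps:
Z(g) = 5/(-2 + g**2)
((-104 + Z(-7)) + (A - 3)**2)*D = ((-104 + 5/(-2 + (-7)**2)) + (1 - 3)**2)*(-15) = ((-104 + 5/(-2 + 49)) + (-2)**2)*(-15) = ((-104 + 5/47) + 4)*(-15) = (-4883/47 + 4)*(-15) = -4695/47*(-15) = 70425/47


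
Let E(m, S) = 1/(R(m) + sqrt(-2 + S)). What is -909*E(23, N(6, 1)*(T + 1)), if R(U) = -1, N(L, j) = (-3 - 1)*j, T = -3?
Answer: 909/(1 - sqrt(6)) ≈ -627.12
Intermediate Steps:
N(L, j) = -4*j
E(m, S) = 1/(-1 + sqrt(-2 + S))
-909*E(23, N(6, 1)*(T + 1)) = -909/(-1 + sqrt(-2 + (-4*1)*(-3 + 1))) = -909/(-1 + sqrt(-2 - 4*(-2))) = -909/(-1 + sqrt(-2 + 8)) = -909/(-1 + sqrt(6))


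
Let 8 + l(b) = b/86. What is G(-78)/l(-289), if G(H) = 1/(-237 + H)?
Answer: 86/307755 ≈ 0.00027944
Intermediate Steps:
l(b) = -8 + b/86
G(-78)/l(-289) = 1/((-237 - 78)*(-8 + (1/86)*(-289))) = 1/((-315)*(-8 - 289/86)) = -1/(315*(-977/86)) = -1/315*(-86/977) = 86/307755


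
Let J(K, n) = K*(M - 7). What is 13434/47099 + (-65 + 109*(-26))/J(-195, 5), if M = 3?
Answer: -9697037/2825940 ≈ -3.4314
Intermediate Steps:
J(K, n) = -4*K (J(K, n) = K*(3 - 7) = K*(-4) = -4*K)
13434/47099 + (-65 + 109*(-26))/J(-195, 5) = 13434/47099 + (-65 + 109*(-26))/((-4*(-195))) = 13434*(1/47099) + (-65 - 2834)/780 = 13434/47099 - 2899*1/780 = 13434/47099 - 223/60 = -9697037/2825940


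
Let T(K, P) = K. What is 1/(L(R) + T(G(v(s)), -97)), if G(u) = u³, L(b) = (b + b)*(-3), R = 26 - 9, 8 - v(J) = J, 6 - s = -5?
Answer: -1/129 ≈ -0.0077519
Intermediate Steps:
s = 11 (s = 6 - 1*(-5) = 6 + 5 = 11)
v(J) = 8 - J
R = 17
L(b) = -6*b (L(b) = (2*b)*(-3) = -6*b)
1/(L(R) + T(G(v(s)), -97)) = 1/(-6*17 + (8 - 1*11)³) = 1/(-102 + (8 - 11)³) = 1/(-102 + (-3)³) = 1/(-102 - 27) = 1/(-129) = -1/129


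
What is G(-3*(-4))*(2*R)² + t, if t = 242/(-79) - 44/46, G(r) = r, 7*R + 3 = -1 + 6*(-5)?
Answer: 100463800/89033 ≈ 1128.4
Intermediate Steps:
R = -34/7 (R = -3/7 + (-1 + 6*(-5))/7 = -3/7 + (-1 - 30)/7 = -3/7 + (⅐)*(-31) = -3/7 - 31/7 = -34/7 ≈ -4.8571)
t = -7304/1817 (t = 242*(-1/79) - 44*1/46 = -242/79 - 22/23 = -7304/1817 ≈ -4.0198)
G(-3*(-4))*(2*R)² + t = (-3*(-4))*(2*(-34/7))² - 7304/1817 = 12*(-68/7)² - 7304/1817 = 12*(4624/49) - 7304/1817 = 55488/49 - 7304/1817 = 100463800/89033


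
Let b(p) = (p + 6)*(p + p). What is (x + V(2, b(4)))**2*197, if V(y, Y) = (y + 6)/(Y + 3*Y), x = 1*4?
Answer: 5106437/1600 ≈ 3191.5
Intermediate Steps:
x = 4
b(p) = 2*p*(6 + p) (b(p) = (6 + p)*(2*p) = 2*p*(6 + p))
V(y, Y) = (6 + y)/(4*Y) (V(y, Y) = (6 + y)/((4*Y)) = (6 + y)*(1/(4*Y)) = (6 + y)/(4*Y))
(x + V(2, b(4)))**2*197 = (4 + (6 + 2)/(4*((2*4*(6 + 4)))))**2*197 = (4 + (1/4)*8/(2*4*10))**2*197 = (4 + (1/4)*8/80)**2*197 = (4 + (1/4)*(1/80)*8)**2*197 = (4 + 1/40)**2*197 = (161/40)**2*197 = (25921/1600)*197 = 5106437/1600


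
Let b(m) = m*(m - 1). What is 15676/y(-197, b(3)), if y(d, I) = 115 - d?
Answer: 3919/78 ≈ 50.244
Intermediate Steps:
b(m) = m*(-1 + m)
15676/y(-197, b(3)) = 15676/(115 - 1*(-197)) = 15676/(115 + 197) = 15676/312 = 15676*(1/312) = 3919/78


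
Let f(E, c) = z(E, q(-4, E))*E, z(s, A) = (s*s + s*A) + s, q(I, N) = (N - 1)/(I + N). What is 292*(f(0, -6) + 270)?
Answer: 78840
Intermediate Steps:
q(I, N) = (-1 + N)/(I + N)
z(s, A) = s + s² + A*s (z(s, A) = (s² + A*s) + s = s + s² + A*s)
f(E, c) = E²*(1 + E + (-1 + E)/(-4 + E)) (f(E, c) = (E*(1 + (-1 + E)/(-4 + E) + E))*E = (E*(1 + E + (-1 + E)/(-4 + E)))*E = E²*(1 + E + (-1 + E)/(-4 + E)))
292*(f(0, -6) + 270) = 292*(0²*(-5 + 0² - 2*0)/(-4 + 0) + 270) = 292*(0*(-5 + 0 + 0)/(-4) + 270) = 292*(0*(-¼)*(-5) + 270) = 292*(0 + 270) = 292*270 = 78840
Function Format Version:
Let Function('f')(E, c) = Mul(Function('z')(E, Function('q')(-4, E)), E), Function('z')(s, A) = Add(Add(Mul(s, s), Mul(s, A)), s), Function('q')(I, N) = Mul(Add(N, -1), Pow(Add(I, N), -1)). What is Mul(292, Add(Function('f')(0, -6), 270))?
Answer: 78840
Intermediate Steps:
Function('q')(I, N) = Mul(Pow(Add(I, N), -1), Add(-1, N)) (Function('q')(I, N) = Mul(Add(-1, N), Pow(Add(I, N), -1)) = Mul(Pow(Add(I, N), -1), Add(-1, N)))
Function('z')(s, A) = Add(s, Pow(s, 2), Mul(A, s)) (Function('z')(s, A) = Add(Add(Pow(s, 2), Mul(A, s)), s) = Add(s, Pow(s, 2), Mul(A, s)))
Function('f')(E, c) = Mul(Pow(E, 2), Add(1, E, Mul(Pow(Add(-4, E), -1), Add(-1, E)))) (Function('f')(E, c) = Mul(Mul(E, Add(1, Mul(Pow(Add(-4, E), -1), Add(-1, E)), E)), E) = Mul(Mul(E, Add(1, E, Mul(Pow(Add(-4, E), -1), Add(-1, E)))), E) = Mul(Pow(E, 2), Add(1, E, Mul(Pow(Add(-4, E), -1), Add(-1, E)))))
Mul(292, Add(Function('f')(0, -6), 270)) = Mul(292, Add(Mul(Pow(0, 2), Pow(Add(-4, 0), -1), Add(-5, Pow(0, 2), Mul(-2, 0))), 270)) = Mul(292, Add(Mul(0, Pow(-4, -1), Add(-5, 0, 0)), 270)) = Mul(292, Add(Mul(0, Rational(-1, 4), -5), 270)) = Mul(292, Add(0, 270)) = Mul(292, 270) = 78840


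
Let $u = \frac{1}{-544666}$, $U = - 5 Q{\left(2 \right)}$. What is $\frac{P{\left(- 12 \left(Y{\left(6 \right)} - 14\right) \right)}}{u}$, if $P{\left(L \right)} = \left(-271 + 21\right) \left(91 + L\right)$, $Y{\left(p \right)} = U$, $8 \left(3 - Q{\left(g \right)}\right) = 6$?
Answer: $53649601000$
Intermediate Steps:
$Q{\left(g \right)} = \frac{9}{4}$ ($Q{\left(g \right)} = 3 - \frac{3}{4} = \frac{9}{4}$)
$U = - \frac{45}{4}$ ($U = \left(-5\right) \frac{9}{4} = - \frac{45}{4} \approx -11.25$)
$Y{\left(p \right)} = - \frac{45}{4}$
$P{\left(L \right)} = -22750 - 250 L$ ($P{\left(L \right)} = - 250 \left(91 + L\right) = -22750 - 250 L$)
$u = - \frac{1}{544666} \approx -1.836 \cdot 10^{-6}$
$\frac{P{\left(- 12 \left(Y{\left(6 \right)} - 14\right) \right)}}{u} = \frac{-22750 - 250 \left(- 12 \left(- \frac{45}{4} - 14\right)\right)}{- \frac{1}{544666}} = \left(-22750 - 250 \left(\left(-12\right) \left(- \frac{101}{4}\right)\right)\right) \left(-544666\right) = \left(-22750 - 75750\right) \left(-544666\right) = \left(-98500\right) \left(-544666\right) = 53649601000$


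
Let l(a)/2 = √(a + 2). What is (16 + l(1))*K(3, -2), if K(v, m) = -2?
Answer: -32 - 4*√3 ≈ -38.928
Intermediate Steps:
l(a) = 2*√(2 + a) (l(a) = 2*√(a + 2) = 2*√(2 + a))
(16 + l(1))*K(3, -2) = (16 + 2*√(2 + 1))*(-2) = (16 + 2*√3)*(-2) = -32 - 4*√3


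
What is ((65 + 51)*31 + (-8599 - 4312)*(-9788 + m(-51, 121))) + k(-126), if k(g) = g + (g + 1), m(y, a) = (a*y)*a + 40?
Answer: 9766387274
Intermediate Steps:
m(y, a) = 40 + y*a² (m(y, a) = y*a² + 40 = 40 + y*a²)
k(g) = 1 + 2*g (k(g) = g + (1 + g) = 1 + 2*g)
((65 + 51)*31 + (-8599 - 4312)*(-9788 + m(-51, 121))) + k(-126) = ((65 + 51)*31 + (-8599 - 4312)*(-9788 + (40 - 51*121²))) + (1 + 2*(-126)) = (116*31 - 12911*(-9788 + (40 - 51*14641))) + (1 - 252) = (3596 - 12911*(-9788 + (40 - 746691))) - 251 = (3596 - 12911*(-9788 - 746651)) - 251 = (3596 - 12911*(-756439)) - 251 = (3596 + 9766383929) - 251 = 9766387525 - 251 = 9766387274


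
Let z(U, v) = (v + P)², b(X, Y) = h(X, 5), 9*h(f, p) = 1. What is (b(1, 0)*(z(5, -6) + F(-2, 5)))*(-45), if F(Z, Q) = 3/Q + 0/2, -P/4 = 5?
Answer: -3383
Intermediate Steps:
P = -20 (P = -4*5 = -20)
h(f, p) = ⅑ (h(f, p) = (⅑)*1 = ⅑)
b(X, Y) = ⅑
z(U, v) = (-20 + v)² (z(U, v) = (v - 20)² = (-20 + v)²)
F(Z, Q) = 3/Q (F(Z, Q) = 3/Q + 0*(½) = 3/Q + 0 = 3/Q)
(b(1, 0)*(z(5, -6) + F(-2, 5)))*(-45) = (((-20 - 6)² + 3/5)/9)*(-45) = (((-26)² + 3*(⅕))/9)*(-45) = ((676 + ⅗)/9)*(-45) = ((⅑)*(3383/5))*(-45) = (3383/45)*(-45) = -3383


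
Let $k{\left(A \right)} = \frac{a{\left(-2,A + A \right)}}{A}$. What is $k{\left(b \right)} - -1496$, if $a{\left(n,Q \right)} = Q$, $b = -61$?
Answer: $1498$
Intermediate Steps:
$k{\left(A \right)} = 2$ ($k{\left(A \right)} = \frac{A + A}{A} = \frac{2 A}{A} = 2$)
$k{\left(b \right)} - -1496 = 2 - -1496 = 2 + 1496 = 1498$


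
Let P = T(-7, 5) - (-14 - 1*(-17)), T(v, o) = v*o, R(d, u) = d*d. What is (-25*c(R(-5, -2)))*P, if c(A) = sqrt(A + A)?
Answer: 4750*sqrt(2) ≈ 6717.5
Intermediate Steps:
R(d, u) = d**2
T(v, o) = o*v
P = -38 (P = 5*(-7) - (-14 - 1*(-17)) = -35 - (-14 + 17) = -35 - 1*3 = -35 - 3 = -38)
c(A) = sqrt(2)*sqrt(A) (c(A) = sqrt(2*A) = sqrt(2)*sqrt(A))
(-25*c(R(-5, -2)))*P = -25*sqrt(2)*sqrt((-5)**2)*(-38) = -25*sqrt(2)*sqrt(25)*(-38) = -25*sqrt(2)*5*(-38) = -125*sqrt(2)*(-38) = 4750*sqrt(2)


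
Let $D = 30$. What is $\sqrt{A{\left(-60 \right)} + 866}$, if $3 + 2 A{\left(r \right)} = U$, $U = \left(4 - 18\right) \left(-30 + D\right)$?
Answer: $\frac{\sqrt{3458}}{2} \approx 29.402$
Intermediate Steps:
$U = 0$ ($U = \left(4 - 18\right) \left(-30 + 30\right) = \left(-14\right) 0 = 0$)
$A{\left(r \right)} = - \frac{3}{2}$ ($A{\left(r \right)} = - \frac{3}{2} + \frac{1}{2} \cdot 0 = - \frac{3}{2} + 0 = - \frac{3}{2}$)
$\sqrt{A{\left(-60 \right)} + 866} = \sqrt{- \frac{3}{2} + 866} = \sqrt{\frac{1729}{2}} = \frac{\sqrt{3458}}{2}$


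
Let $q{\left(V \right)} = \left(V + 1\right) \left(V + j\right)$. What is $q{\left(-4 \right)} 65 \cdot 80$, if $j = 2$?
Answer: $31200$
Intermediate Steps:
$q{\left(V \right)} = \left(1 + V\right) \left(2 + V\right)$ ($q{\left(V \right)} = \left(V + 1\right) \left(V + 2\right) = \left(1 + V\right) \left(2 + V\right)$)
$q{\left(-4 \right)} 65 \cdot 80 = \left(2 + \left(-4\right)^{2} + 3 \left(-4\right)\right) 65 \cdot 80 = \left(2 + 16 - 12\right) 65 \cdot 80 = 6 \cdot 65 \cdot 80 = 390 \cdot 80 = 31200$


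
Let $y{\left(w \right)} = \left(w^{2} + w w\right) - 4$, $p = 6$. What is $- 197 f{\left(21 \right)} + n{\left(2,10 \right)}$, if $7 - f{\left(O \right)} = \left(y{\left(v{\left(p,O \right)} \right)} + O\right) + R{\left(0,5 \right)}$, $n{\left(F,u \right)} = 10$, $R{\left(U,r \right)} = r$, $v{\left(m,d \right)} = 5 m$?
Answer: $357565$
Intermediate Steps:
$y{\left(w \right)} = -4 + 2 w^{2}$ ($y{\left(w \right)} = \left(w^{2} + w^{2}\right) - 4 = 2 w^{2} - 4 = -4 + 2 w^{2}$)
$f{\left(O \right)} = -1794 - O$ ($f{\left(O \right)} = 7 - \left(\left(\left(-4 + 2 \left(5 \cdot 6\right)^{2}\right) + O\right) + 5\right) = 7 - \left(\left(\left(-4 + 2 \cdot 30^{2}\right) + O\right) + 5\right) = 7 - \left(\left(\left(-4 + 2 \cdot 900\right) + O\right) + 5\right) = 7 - \left(\left(\left(-4 + 1800\right) + O\right) + 5\right) = 7 - \left(\left(1796 + O\right) + 5\right) = 7 - \left(1801 + O\right) = -1794 - O$)
$- 197 f{\left(21 \right)} + n{\left(2,10 \right)} = - 197 \left(-1794 - 21\right) + 10 = \left(-197\right) \left(-1815\right) + 10 = 357555 + 10 = 357565$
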